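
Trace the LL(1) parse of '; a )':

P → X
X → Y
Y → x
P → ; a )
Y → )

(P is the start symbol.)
Stack is shown with the top on the left.

Stack    Input    Action
------------------------
P $      ; a ) $  output P → ; a )
; a ) $  ; a ) $  match ';'
a ) $    a ) $    match 'a'
) $      ) $      match ')'
$        $        accept

The string is accepted.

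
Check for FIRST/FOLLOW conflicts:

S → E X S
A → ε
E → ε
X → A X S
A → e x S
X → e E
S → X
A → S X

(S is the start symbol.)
Yes. A → e x S with FOLLOW(A) on { 'e' }; A → S X with FOLLOW(A) on { 'e' }

Nullable non-terminals: A, E.
FIRST sets used below: FIRST(S) = { 'e' }

A: nullable alternative(s) A → ε; FOLLOW(A) = { 'e' }
  A → ε: FIRST \ {ε} = { } — this is the only nullable alternative, skip
  A → e x S: FIRST \ {ε} = { 'e' } — overlaps FOLLOW(A) on { 'e' }: CONFLICT
  A → S X: FIRST \ {ε} = { 'e' } — overlaps FOLLOW(A) on { 'e' }: CONFLICT
E has a nullable alternative but only one production, so nothing to check.

S, X have no nullable alternative, so no FIRST/FOLLOW check is needed there.

So the grammar has 2 FIRST/FOLLOW conflicts (marked CONFLICT above).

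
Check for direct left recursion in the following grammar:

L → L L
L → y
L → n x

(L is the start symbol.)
Direct left recursion occurs when N → N α for some non-terminal N (the right-hand side begins with the left-hand side itself).

L → L L: LEFT RECURSIVE (starts with L)
L → y: starts with y
L → n x: starts with n

The grammar has direct left recursion on: L.

Answer: Yes, L is left-recursive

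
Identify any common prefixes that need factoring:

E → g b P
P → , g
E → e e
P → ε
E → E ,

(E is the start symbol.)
Left-factoring is needed when two productions for the same non-terminal
share a common prefix on the right-hand side.

Productions for E:
  E → g b P
  E → e e
  E → E ,
Productions for P:
  P → , g
  P → ε

No common prefixes found.

Answer: No, left-factoring is not needed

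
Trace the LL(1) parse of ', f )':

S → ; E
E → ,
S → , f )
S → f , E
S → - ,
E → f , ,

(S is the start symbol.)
LL(1) parsing maintains a stack (initially the start symbol over $) and the input. At each step: if the stack top is a terminal, match it against the current input token; if it is a non-terminal N, replace it with the RHS of M[N, lookahead] (the unique production whose predict set contains the lookahead).

Stack is shown with the top on the left.

Stack    Input    Action
------------------------
S $      , f ) $  output S → , f )
, f ) $  , f ) $  match ','
f ) $    f ) $    match 'f'
) $      ) $      match ')'
$        $        accept

The string is accepted.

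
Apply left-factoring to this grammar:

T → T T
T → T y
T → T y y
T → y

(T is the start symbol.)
Left-factoring transforms A → αβ₁ | αβ₂ into A → αA' and A' → β₁ | β₂
(α is the longest common prefix among the alternatives). Repeat until
no nonterminal has two alternatives with a common prefix.

Round 1: T has alternatives sharing prefix 'T'. Introduce T': T → T T'
  Add: T' → T
  Add: T' → y
  Add: T' → y y

Round 2: T' has alternatives sharing prefix 'y'. Introduce T'': T' → y T''
  Add: T'' → ε
  Add: T'' → y

No remaining common prefixes — done.

Resulting grammar:
T → T T'
T' → T
T' → y T''
T'' → ε
T'' → y
T → y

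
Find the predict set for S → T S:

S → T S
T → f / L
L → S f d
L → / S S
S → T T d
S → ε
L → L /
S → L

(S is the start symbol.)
{ 'f' }

PREDICT(S → T S) = (FIRST(RHS) \ {ε}) ∪ (FOLLOW(S) if ε ∈ FIRST(RHS), i.e. RHS ⇒* ε)
FIRST(T) = { 'f' }
FIRST(T S) = { 'f' }
ε ∉ FIRST(T S), so FOLLOW(S) is not added.
PREDICT(S → T S) = { 'f' }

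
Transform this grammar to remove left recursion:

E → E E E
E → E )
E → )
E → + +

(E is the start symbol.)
E → ) E'
E → + + E'
E' → E E E'
E' → ) E'
E' → ε

E is directly left-recursive. The standard transformation for
  A → A α₁ | ... | A α_m | β₁ | ... | β_n
is
  A  → β₁ A' | ... | β_n A'
  A' → α₁ A' | ... | α_m A' | ε

E → ) becomes E → ) E'
E → + + becomes E → + + E'
E → E E E becomes E' → E E E'
E → E ) becomes E' → ) E'
Add E' → ε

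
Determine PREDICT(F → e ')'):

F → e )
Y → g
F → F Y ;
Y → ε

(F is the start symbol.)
PREDICT(F → e ')') = (FIRST(RHS) \ {ε}) ∪ (FOLLOW(F) if ε ∈ FIRST(RHS), i.e. RHS ⇒* ε)
FIRST(e ')') = { 'e' }
ε ∉ FIRST(e ')'), so FOLLOW(F) is not added.
PREDICT(F → e ')') = { 'e' }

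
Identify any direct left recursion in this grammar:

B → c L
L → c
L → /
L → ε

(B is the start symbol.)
No direct left recursion

B → c L: starts with c
L → c: starts with c
L → /: starts with '/'
L → ε: starts with ε

No direct left recursion found.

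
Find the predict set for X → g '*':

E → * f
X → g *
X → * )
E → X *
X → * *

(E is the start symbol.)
PREDICT(X → g '*') = (FIRST(RHS) \ {ε}) ∪ (FOLLOW(X) if ε ∈ FIRST(RHS), i.e. RHS ⇒* ε)
FIRST(g '*') = { 'g' }
ε ∉ FIRST(g '*'), so FOLLOW(X) is not added.
PREDICT(X → g '*') = { 'g' }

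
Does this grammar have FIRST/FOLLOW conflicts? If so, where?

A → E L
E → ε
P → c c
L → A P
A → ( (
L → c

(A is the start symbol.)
No FIRST/FOLLOW conflicts.

Nullable non-terminals: E.
E has a nullable alternative but only one production, so nothing to check.

A, L, P have no nullable alternative, so no FIRST/FOLLOW check is needed there.

No FIRST/FOLLOW conflicts found.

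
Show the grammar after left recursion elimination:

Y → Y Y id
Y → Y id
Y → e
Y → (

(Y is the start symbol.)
Y → e Y'
Y → ( Y'
Y' → Y id Y'
Y' → id Y'
Y' → ε

Y is directly left-recursive. The standard transformation for
  A → A α₁ | ... | A α_m | β₁ | ... | β_n
is
  A  → β₁ A' | ... | β_n A'
  A' → α₁ A' | ... | α_m A' | ε

Y → e becomes Y → e Y'
Y → ( becomes Y → ( Y'
Y → Y Y id becomes Y' → Y id Y'
Y → Y id becomes Y' → id Y'
Add Y' → ε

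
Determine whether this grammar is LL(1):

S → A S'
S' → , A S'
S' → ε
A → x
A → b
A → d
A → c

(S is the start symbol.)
Yes, the grammar is LL(1).

A grammar is LL(1) if for each non-terminal N with multiple productions, the predict sets of those productions are pairwise disjoint, where PREDICT(N → α) = (FIRST(α) \ {ε}) ∪ (FOLLOW(N) if α ⇒* ε).

Relevant sets:
  FOLLOW(S') = { $ }

For S':
  PREDICT(S' → ',' A S') = { ',' }
  PREDICT(S' → ε) = { $ }
For A:
  PREDICT(A → x) = { 'x' }
  PREDICT(A → b) = { 'b' }
  PREDICT(A → d) = { 'd' }
  PREDICT(A → c) = { 'c' }
S has a single production, so nothing to check there.

All predict sets are disjoint. The grammar IS LL(1).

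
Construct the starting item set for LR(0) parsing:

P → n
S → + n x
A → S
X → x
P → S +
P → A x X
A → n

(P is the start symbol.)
First, augment the grammar with P' → P
I₀ = CLOSURE({ [P' → . P] }):
  [P' → . P] has the dot before P: add [P → . n], [P → . S +], [P → . A x X]
  [P → . S +] has the dot before S: add [S → . + n x]
  [P → . A x X] has the dot before A: add [A → . S], [A → . n]
No further items can be added.

I₀ = { [A → . S], [A → . n], [P → . A x X], [P → . S +], [P → . n], [P' → . P], [S → . + n x] }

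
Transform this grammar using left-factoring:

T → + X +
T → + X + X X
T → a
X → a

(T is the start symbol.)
T → + X + T'
T' → ε
T' → X X
T → a
X → a

Left-factoring transforms A → αβ₁ | αβ₂ into A → αA' and A' → β₁ | β₂
(α is the longest common prefix among the alternatives). Repeat until
no nonterminal has two alternatives with a common prefix.

Round 1: T has alternatives sharing prefix '+ X +'. Introduce T': T → + X + T'
  Add: T' → ε
  Add: T' → X X

No remaining common prefixes — done.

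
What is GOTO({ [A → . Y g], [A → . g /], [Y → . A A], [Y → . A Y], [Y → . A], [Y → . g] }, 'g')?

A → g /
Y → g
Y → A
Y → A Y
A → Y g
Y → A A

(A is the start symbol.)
{ [A → g . /], [Y → g .] }

GOTO(I, 'g') = CLOSURE({ [A → αX.β] : [A → α.Xβ] ∈ I, X = 'g' })

Items with dot before 'g', with the dot advanced:
  [A → . g /] → [A → g . /]
  [Y → . g] → [Y → g .]
Closure adds nothing (no advanced item has the dot before a non-terminal).

GOTO = { [A → g . /], [Y → g .] }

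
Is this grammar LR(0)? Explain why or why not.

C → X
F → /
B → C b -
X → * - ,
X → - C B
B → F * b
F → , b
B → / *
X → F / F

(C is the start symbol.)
A grammar is LR(0) if no state in the canonical LR(0) collection has:
  - both a shift item (dot before a terminal) and a complete item (shift-reduce conflict), or
  - two or more complete items (reduce-reduce conflict; the accept item [C' → C .] counts as a complete item here).

Augment with C' → C and build the canonical LR(0) collection (I0 = CLOSURE({[C' → . C]}), then GOTO on every symbol after a dot until no new states appear). It has 23 states:
  I0: { [C → . X], [C' → . C], [F → . , b], [F → . /], [X → . * - ,], [X → . - C B], [X → . F / F] }  — shift
  I1: { [X → * . - ,] }  — shift
  I2: { [F → , . b] }  — shift
  I3: { [C → . X], [F → . , b], [F → . /], [X → - . C B], [X → . * - ,], [X → . - C B], [X → . F / F] }  — shift
  I4: { [F → / .] }  — reduce
  I5: { [C' → C .] }  — accept
  I6: { [X → F . / F] }  — shift
  I7: { [C → X .] }  — reduce
  I8: { [F → . , b], [F → . /], [X → F / . F] }  — shift
  I9: { [X → F / F .] }  — reduce
  I10: { [B → . / *], [B → . C b -], [B → . F * b], [C → . X], [F → . , b], [F → . /], [X → - C . B], [X → . * - ,], [X → . - C B], [X → . F / F] }  — shift
  I11: { [B → / . *], [F → / .] }  — shift, reduce
  I12: { [X → - C B .] }  — reduce
  I13: { [B → C . b -] }  — shift
  I14: { [B → F . * b], [X → F . / F] }  — shift
  I15: { [B → F * . b] }  — shift
  I16: { [B → F * b .] }  — reduce
  I17: { [B → C b . -] }  — shift
  I18: { [B → C b - .] }  — reduce
  I19: { [B → / * .] }  — reduce
  I20: { [F → , b .] }  — reduce
  I21: { [X → * - . ,] }  — shift
  I22: { [X → * - , .] }  — reduce

Conflict in state I11:
  Shift-reduce conflict between [F → / .] and [B → / . *]
So the grammar is NOT LR(0).

Answer: No. Shift-reduce conflict between [F → / .] and [B → / . *]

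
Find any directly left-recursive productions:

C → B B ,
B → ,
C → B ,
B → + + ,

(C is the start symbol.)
No direct left recursion

C → B B ,: starts with B
B → ,: starts with ','
C → B ,: starts with B
B → + + ,: starts with '+'

No direct left recursion found.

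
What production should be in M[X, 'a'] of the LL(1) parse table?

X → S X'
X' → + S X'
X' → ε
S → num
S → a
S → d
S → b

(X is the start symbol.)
To find M[X, 'a'], we find productions for X where 'a' is in the predict set (PREDICT(N → α) = (FIRST(α) \ {ε}) ∪ (FOLLOW(N) if α ⇒* ε)).

Relevant sets:
  FIRST(S) = { 'a', 'b', 'd', 'num' }

X → S X': PREDICT = { 'a', 'b', 'd', 'num' }
  'a' is in predict set, so this production goes in M[X, 'a']

M[X, 'a'] = X → S X'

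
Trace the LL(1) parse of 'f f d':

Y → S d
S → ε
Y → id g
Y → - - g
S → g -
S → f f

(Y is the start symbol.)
LL(1) parsing maintains a stack (initially the start symbol over $) and the input. At each step: if the stack top is a terminal, match it against the current input token; if it is a non-terminal N, replace it with the RHS of M[N, lookahead] (the unique production whose predict set contains the lookahead).

Stack is shown with the top on the left.

Stack    Input    Action
------------------------
Y $      f f d $  output Y → S d
S d $    f f d $  output S → f f
f f d $  f f d $  match 'f'
f d $    f d $    match 'f'
d $      d $      match 'd'
$        $        accept

The string is accepted.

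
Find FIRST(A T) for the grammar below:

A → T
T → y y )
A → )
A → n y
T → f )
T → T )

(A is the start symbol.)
FIRST sets of the non-terminals involved (from the grammar, by fixed-point iteration):
  FIRST(A) = { ')', 'f', 'n', 'y' }

To compute FIRST(A T), process the symbols left to right:
Symbol A is a non-terminal. Add FIRST(A) \ {ε} = { ')', 'f', 'n', 'y' }
A is not nullable (ε ∉ FIRST(A)), so stop here.
FIRST(A T) = { ')', 'f', 'n', 'y' }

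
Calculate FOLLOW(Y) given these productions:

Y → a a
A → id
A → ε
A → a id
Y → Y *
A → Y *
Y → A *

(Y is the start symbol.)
To compute FOLLOW(Y), find every occurrence of Y on a right-hand side N → α Y β: add FIRST(β) \ {ε}, and if β is empty or nullable also add FOLLOW(N). Iterate to a fixed point.

Y is the start symbol, so $ ∈ FOLLOW(Y).
In Y → Y *: Y is followed by '*', add FIRST('*') \ {ε} = { '*' }
In A → Y *: Y is followed by '*', add FIRST('*') \ {ε} = { '*' }

Taking the union: FOLLOW(Y) = { $, '*' }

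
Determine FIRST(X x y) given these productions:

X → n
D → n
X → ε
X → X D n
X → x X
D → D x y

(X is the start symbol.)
FIRST sets of the non-terminals involved (from the grammar, by fixed-point iteration):
  FIRST(X) = { 'n', 'x', ε }

To compute FIRST(X x y), process the symbols left to right:
Symbol X is a non-terminal. Add FIRST(X) \ {ε} = { 'n', 'x' }
X is nullable (ε ∈ FIRST(X)), continue to the next symbol.
Symbol x is a terminal. Add 'x' and stop.
FIRST(X x y) = { 'n', 'x' }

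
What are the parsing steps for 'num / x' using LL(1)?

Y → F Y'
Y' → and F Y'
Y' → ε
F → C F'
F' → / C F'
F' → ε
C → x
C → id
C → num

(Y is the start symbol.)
LL(1) parsing maintains a stack (initially the start symbol over $) and the input. At each step: if the stack top is a terminal, match it against the current input token; if it is a non-terminal N, replace it with the RHS of M[N, lookahead] (the unique production whose predict set contains the lookahead).

Stack is shown with the top on the left.

Stack        Input      Action
------------------------------
Y $          num / x $  output Y → F Y'
F Y' $       num / x $  output F → C F'
C F' Y' $    num / x $  output C → num
num F' Y' $  num / x $  match 'num'
F' Y' $      / x $      output F' → / C F'
/ C F' Y' $  / x $      match '/'
C F' Y' $    x $        output C → x
x F' Y' $    x $        match 'x'
F' Y' $      $          output F' → ε
Y' $         $          output Y' → ε
$            $          accept

The string is accepted.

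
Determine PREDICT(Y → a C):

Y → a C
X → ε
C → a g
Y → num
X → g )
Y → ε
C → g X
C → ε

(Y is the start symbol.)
{ 'a' }

PREDICT(Y → a C) = (FIRST(RHS) \ {ε}) ∪ (FOLLOW(Y) if ε ∈ FIRST(RHS), i.e. RHS ⇒* ε)
FIRST(a C) = { 'a' }
ε ∉ FIRST(a C), so FOLLOW(Y) is not added.
PREDICT(Y → a C) = { 'a' }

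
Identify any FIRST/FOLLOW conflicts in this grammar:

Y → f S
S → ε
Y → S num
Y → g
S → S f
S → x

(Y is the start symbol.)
Yes. S → S f with FOLLOW(S) on { 'f' }

Nullable non-terminals: S.
FIRST sets used below: FIRST(S) = { 'f', 'x', ε }

S: nullable alternative(s) S → ε; FOLLOW(S) = { $, 'f', 'num' }
  S → ε: FIRST \ {ε} = { } — this is the only nullable alternative, skip
  S → S f: FIRST \ {ε} = { 'f', 'x' } — overlaps FOLLOW(S) on { 'f' }: CONFLICT
  S → x: FIRST \ {ε} = { 'x' } — disjoint from FOLLOW(S)

Y has no nullable alternative, so no FIRST/FOLLOW check is needed there.

So the grammar has 1 FIRST/FOLLOW conflict (marked CONFLICT above).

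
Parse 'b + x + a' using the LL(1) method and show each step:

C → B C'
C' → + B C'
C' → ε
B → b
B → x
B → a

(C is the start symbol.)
Stack is shown with the top on the left.

Stack     Input        Action
-----------------------------
C $       b + x + a $  output C → B C'
B C' $    b + x + a $  output B → b
b C' $    b + x + a $  match 'b'
C' $      + x + a $    output C' → + B C'
+ B C' $  + x + a $    match '+'
B C' $    x + a $      output B → x
x C' $    x + a $      match 'x'
C' $      + a $        output C' → + B C'
+ B C' $  + a $        match '+'
B C' $    a $          output B → a
a C' $    a $          match 'a'
C' $      $            output C' → ε
$         $            accept

The string is accepted.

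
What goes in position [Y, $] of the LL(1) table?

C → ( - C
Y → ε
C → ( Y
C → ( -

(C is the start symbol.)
To find M[Y, $], we find productions for Y where $ is in the predict set (PREDICT(N → α) = (FIRST(α) \ {ε}) ∪ (FOLLOW(N) if α ⇒* ε)).

Relevant sets:
  FOLLOW(Y) = { $ }

Y → ε: PREDICT = { $ }
  $ is in predict set, so this production goes in M[Y, $]

M[Y, $] = Y → ε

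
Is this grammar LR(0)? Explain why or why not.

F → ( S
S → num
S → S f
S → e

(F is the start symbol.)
Augment with F' → F and build the canonical LR(0) collection (I0 = CLOSURE({[F' → . F]}), then GOTO on every symbol after a dot until no new states appear). It has 7 states:
  I0: { [F → . ( S], [F' → . F] }  — shift
  I1: { [F → ( . S], [S → . S f], [S → . e], [S → . num] }  — shift
  I2: { [F' → F .] }  — accept
  I3: { [F → ( S .], [S → S . f] }  — shift, reduce
  I4: { [S → e .] }  — reduce
  I5: { [S → num .] }  — reduce
  I6: { [S → S f .] }  — reduce

Conflict in state I3:
  Shift-reduce conflict between [F → ( S .] and [S → S . f]
So the grammar is NOT LR(0).

Answer: No. Shift-reduce conflict between [F → ( S .] and [S → S . f]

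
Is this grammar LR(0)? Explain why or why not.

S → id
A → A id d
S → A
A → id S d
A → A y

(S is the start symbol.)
Augment with S' → S and build the canonical LR(0) collection (I0 = CLOSURE({[S' → . S]}), then GOTO on every symbol after a dot until no new states appear). It has 9 states:
  I0: { [A → . A id d], [A → . A y], [A → . id S d], [S → . A], [S → . id], [S' → . S] }  — shift
  I1: { [A → A . id d], [A → A . y], [S → A .] }  — shift, reduce
  I2: { [S' → S .] }  — accept
  I3: { [A → . A id d], [A → . A y], [A → . id S d], [A → id . S d], [S → . A], [S → . id], [S → id .] }  — shift, reduce
  I4: { [A → id S . d] }  — shift
  I5: { [A → id S d .] }  — reduce
  I6: { [A → A id . d] }  — shift
  I7: { [A → A y .] }  — reduce
  I8: { [A → A id d .] }  — reduce

Conflict in state I1:
  Shift-reduce conflict between [S → A .] and [A → A . id d]
So the grammar is NOT LR(0).

Answer: No. Shift-reduce conflict between [S → A .] and [A → A . id d]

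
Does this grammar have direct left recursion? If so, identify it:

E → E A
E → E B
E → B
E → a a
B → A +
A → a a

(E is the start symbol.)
Yes, E is left-recursive

E → E A: LEFT RECURSIVE (starts with E)
E → E B: LEFT RECURSIVE (starts with E)
E → B: starts with B
E → a a: starts with a
B → A +: starts with A
A → a a: starts with a

The grammar has direct left recursion on: E.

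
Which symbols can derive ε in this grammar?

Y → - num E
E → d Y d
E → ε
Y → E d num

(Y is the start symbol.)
{ 'E' }

A non-terminal is nullable if it can derive ε (the empty string): either it has an ε-production, or it has a production whose right-hand side consists entirely of nullable non-terminals.

ε-productions: E → ε
So E is immediately nullable.
No further non-terminal can be added: every production for the remaining non-terminals contains a terminal or a non-nullable non-terminal.
Nullable = { 'E' }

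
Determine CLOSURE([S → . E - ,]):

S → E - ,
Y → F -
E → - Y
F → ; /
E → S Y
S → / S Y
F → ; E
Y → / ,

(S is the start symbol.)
{ [E → . - Y], [E → . S Y], [S → . / S Y], [S → . E - ,] }

Start with: [S → . E - ,]
  [S → . E - ,] has the dot before E: add [E → . - Y], [E → . S Y]
  [E → . S Y] has the dot before S: add [S → . / S Y]
No further items can be added.

CLOSURE = { [E → . - Y], [E → . S Y], [S → . / S Y], [S → . E - ,] }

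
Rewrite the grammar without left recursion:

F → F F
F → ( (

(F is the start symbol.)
F → ( ( F'
F' → F F'
F' → ε

F is directly left-recursive. The standard transformation for
  A → A α₁ | ... | A α_m | β₁ | ... | β_n
is
  A  → β₁ A' | ... | β_n A'
  A' → α₁ A' | ... | α_m A' | ε

F → ( ( becomes F → ( ( F'
F → F F becomes F' → F F'
Add F' → ε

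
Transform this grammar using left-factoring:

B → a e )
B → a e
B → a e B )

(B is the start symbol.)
B → a e B'
B' → )
B' → ε
B' → B )

Left-factoring transforms A → αβ₁ | αβ₂ into A → αA' and A' → β₁ | β₂
(α is the longest common prefix among the alternatives). Repeat until
no nonterminal has two alternatives with a common prefix.

Round 1: B has alternatives sharing prefix 'a e'. Introduce B': B → a e B'
  Add: B' → )
  Add: B' → ε
  Add: B' → B )

No remaining common prefixes — done.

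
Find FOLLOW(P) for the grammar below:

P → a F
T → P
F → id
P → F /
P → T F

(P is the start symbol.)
To compute FOLLOW(P), find every occurrence of P on a right-hand side N → α P β: add FIRST(β) \ {ε}, and if β is empty or nullable also add FOLLOW(N). Iterate to a fixed point.

P is the start symbol, so $ ∈ FOLLOW(P).
In T → P: P is at the end, add FOLLOW(T)

The FOLLOW sets referred to above (computed the same way, to a fixed point):
  FOLLOW(T) = { 'id' }

Taking the union: FOLLOW(P) = { $, 'id' }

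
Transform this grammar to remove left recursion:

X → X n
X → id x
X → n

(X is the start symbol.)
X → id x X'
X → n X'
X' → n X'
X' → ε

X is directly left-recursive. The standard transformation for
  A → A α₁ | ... | A α_m | β₁ | ... | β_n
is
  A  → β₁ A' | ... | β_n A'
  A' → α₁ A' | ... | α_m A' | ε

X → id x becomes X → id x X'
X → n becomes X → n X'
X → X n becomes X' → n X'
Add X' → ε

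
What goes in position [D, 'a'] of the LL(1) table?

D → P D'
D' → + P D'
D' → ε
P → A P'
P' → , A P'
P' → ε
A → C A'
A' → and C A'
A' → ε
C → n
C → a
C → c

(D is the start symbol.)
To find M[D, 'a'], we find productions for D where 'a' is in the predict set (PREDICT(N → α) = (FIRST(α) \ {ε}) ∪ (FOLLOW(N) if α ⇒* ε)).

Relevant sets:
  FIRST(P) = { 'a', 'c', 'n' }

D → P D': PREDICT = { 'a', 'c', 'n' }
  'a' is in predict set, so this production goes in M[D, 'a']

M[D, 'a'] = D → P D'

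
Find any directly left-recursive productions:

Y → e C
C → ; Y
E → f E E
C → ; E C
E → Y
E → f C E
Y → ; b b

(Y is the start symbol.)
Direct left recursion occurs when N → N α for some non-terminal N (the right-hand side begins with the left-hand side itself).

Y → e C: starts with e
C → ; Y: starts with ';'
E → f E E: starts with f
C → ; E C: starts with ';'
E → Y: starts with Y
E → f C E: starts with f
Y → ; b b: starts with ';'

No direct left recursion found.

Answer: No direct left recursion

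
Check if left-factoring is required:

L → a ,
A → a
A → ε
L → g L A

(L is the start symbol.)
Left-factoring is needed when two productions for the same non-terminal
share a common prefix on the right-hand side.

Productions for L:
  L → a ,
  L → g L A
Productions for A:
  A → a
  A → ε

No common prefixes found.

Answer: No, left-factoring is not needed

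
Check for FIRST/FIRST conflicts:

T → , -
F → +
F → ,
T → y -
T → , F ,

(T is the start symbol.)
Productions for T:
  T → , -: FIRST = { ',' }
  T → y -: FIRST = { 'y' }
  T → , F ,: FIRST = { ',' }
Productions for F:
  F → +: FIRST = { '+' }
  F → ,: FIRST = { ',' }

Conflict for T: T → , - and T → , F ,
  Overlap: { ',' }

Answer: Yes. T → ',' '-' / T → ',' F ',' on { ',' }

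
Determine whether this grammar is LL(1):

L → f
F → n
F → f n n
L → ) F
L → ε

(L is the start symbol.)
A grammar is LL(1) if for each non-terminal N with multiple productions, the predict sets of those productions are pairwise disjoint, where PREDICT(N → α) = (FIRST(α) \ {ε}) ∪ (FOLLOW(N) if α ⇒* ε).

Relevant sets:
  FOLLOW(L) = { $ }

For L:
  PREDICT(L → f) = { 'f' }
  PREDICT(L → ')' F) = { ')' }
  PREDICT(L → ε) = { $ }
For F:
  PREDICT(F → n) = { 'n' }
  PREDICT(F → f n n) = { 'f' }

All predict sets are disjoint. The grammar IS LL(1).

Answer: Yes, the grammar is LL(1).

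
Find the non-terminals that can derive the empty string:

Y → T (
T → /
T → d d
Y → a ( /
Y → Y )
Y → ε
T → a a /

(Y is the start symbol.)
A non-terminal is nullable if it can derive ε (the empty string): either it has an ε-production, or it has a production whose right-hand side consists entirely of nullable non-terminals.

ε-productions: Y → ε
So Y is immediately nullable.
No further non-terminal can be added: every production for the remaining non-terminals contains a terminal or a non-nullable non-terminal.
Nullable = { 'Y' }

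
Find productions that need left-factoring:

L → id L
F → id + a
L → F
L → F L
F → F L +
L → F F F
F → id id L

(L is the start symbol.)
Yes, L has productions with common prefix 'F'; F has productions with common prefix 'id'

Left-factoring is needed when two productions for the same non-terminal
share a common prefix on the right-hand side.

Productions for L:
  L → id L
  L → F
  L → F L
  L → F F F
Productions for F:
  F → id + a
  F → F L +
  F → id id L

Found common prefix 'F' in productions for L
Found common prefix 'id' in productions for F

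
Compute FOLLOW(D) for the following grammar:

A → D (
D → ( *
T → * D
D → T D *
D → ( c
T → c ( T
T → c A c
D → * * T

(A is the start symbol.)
{ '(', '*', 'c' }

To compute FOLLOW(D), find every occurrence of D on a right-hand side N → α D β: add FIRST(β) \ {ε}, and if β is empty or nullable also add FOLLOW(N). Iterate to a fixed point.

In A → D (: D is followed by '(', add FIRST('(') \ {ε} = { '(' }
In T → * D: D is at the end, add FOLLOW(T)
In D → T D *: D is followed by '*', add FIRST('*') \ {ε} = { '*' }

The FOLLOW sets referred to above (computed the same way, to a fixed point):
  FOLLOW(T) = { '(', '*', 'c' }

Taking the union: FOLLOW(D) = { '(', '*', 'c' }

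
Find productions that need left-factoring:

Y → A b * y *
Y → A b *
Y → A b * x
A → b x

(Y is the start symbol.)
Left-factoring is needed when two productions for the same non-terminal
share a common prefix on the right-hand side.

Productions for Y:
  Y → A b * y *
  Y → A b *
  Y → A b * x

Found common prefix 'A b *' in productions for Y

Answer: Yes, Y has productions with common prefix 'A b *'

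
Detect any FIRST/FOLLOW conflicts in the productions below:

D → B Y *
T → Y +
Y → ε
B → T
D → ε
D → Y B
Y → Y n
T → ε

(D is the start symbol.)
Yes. T → Y '+' with FOLLOW(T) on { 'n' }; Y → Y n with FOLLOW(Y) on { 'n' }

Nullable non-terminals: B, D, T, Y.
FIRST sets used below: FIRST(B) = { '+', 'n', ε }, FIRST(Y) = { 'n', ε }
B has a nullable alternative but only one production, so nothing to check.

D: nullable alternative(s) D → ε, D → Y B; FOLLOW(D) = { $ }
  D → B Y *: FIRST \ {ε} = { '*', '+', 'n' } — disjoint from FOLLOW(D)
  D → ε: FIRST \ {ε} = { } — disjoint from FOLLOW(D)
  D → Y B: FIRST \ {ε} = { '+', 'n' } — disjoint from FOLLOW(D)

T: nullable alternative(s) T → ε; FOLLOW(T) = { $, '*', 'n' }
  T → Y +: FIRST \ {ε} = { '+', 'n' } — overlaps FOLLOW(T) on { 'n' }: CONFLICT
  T → ε: FIRST \ {ε} = { } — this is the only nullable alternative, skip

Y: nullable alternative(s) Y → ε; FOLLOW(Y) = { $, '*', '+', 'n' }
  Y → ε: FIRST \ {ε} = { } — this is the only nullable alternative, skip
  Y → Y n: FIRST \ {ε} = { 'n' } — overlaps FOLLOW(Y) on { 'n' }: CONFLICT

So the grammar has 2 FIRST/FOLLOW conflicts (marked CONFLICT above).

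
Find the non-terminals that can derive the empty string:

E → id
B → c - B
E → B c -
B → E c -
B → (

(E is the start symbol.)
There are no ε-productions, so no non-terminal can derive ε.
No non-terminals are nullable.

Answer: None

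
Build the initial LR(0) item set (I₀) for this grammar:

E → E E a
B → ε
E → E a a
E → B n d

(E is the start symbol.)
{ [B → .], [E → . B n d], [E → . E E a], [E → . E a a], [E' → . E] }

First, augment the grammar with E' → E
I₀ = CLOSURE({ [E' → . E] }):
  [E' → . E] has the dot before E: add [E → . E E a], [E → . E a a], [E → . B n d]
  [E → . B n d] has the dot before B: add [B → .]
No further items can be added.

I₀ = { [B → .], [E → . B n d], [E → . E E a], [E → . E a a], [E' → . E] }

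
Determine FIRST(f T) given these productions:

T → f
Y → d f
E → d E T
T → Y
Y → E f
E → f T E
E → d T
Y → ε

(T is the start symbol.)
{ 'f' }

To compute FIRST(f T), process the symbols left to right:
Symbol f is a terminal. Add 'f' and stop.
FIRST(f T) = { 'f' }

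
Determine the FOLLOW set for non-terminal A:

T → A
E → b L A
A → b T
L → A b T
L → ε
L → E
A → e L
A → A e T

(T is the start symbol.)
{ $, 'b', 'e' }

In T → A: A is at the end, add FOLLOW(T)
In E → b L A: A is at the end, add FOLLOW(E)
In L → A b T: A is followed by b T, add FIRST(b T) \ {ε} = { 'b' }
In A → A e T: A is followed by e T, add FIRST(e T) \ {ε} = { 'e' }

The FOLLOW sets referred to above (computed the same way, to a fixed point):
  FOLLOW(T) = { $, 'b', 'e' }
  FOLLOW(E) = { $, 'b', 'e' }

Taking the union: FOLLOW(A) = { $, 'b', 'e' }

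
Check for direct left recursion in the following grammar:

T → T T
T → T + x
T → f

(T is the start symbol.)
Yes, T is left-recursive

Direct left recursion occurs when N → N α for some non-terminal N (the right-hand side begins with the left-hand side itself).

T → T T: LEFT RECURSIVE (starts with T)
T → T + x: LEFT RECURSIVE (starts with T)
T → f: starts with f

The grammar has direct left recursion on: T.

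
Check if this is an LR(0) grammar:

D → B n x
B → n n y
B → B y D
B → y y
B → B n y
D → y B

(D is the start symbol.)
No. Shift-reduce conflict between [D → y B .] and [B → B . n y]

A grammar is LR(0) if no state in the canonical LR(0) collection has:
  - both a shift item (dot before a terminal) and a complete item (shift-reduce conflict), or
  - two or more complete items (reduce-reduce conflict; the accept item [D' → D .] counts as a complete item here).

Augment with D' → D and build the canonical LR(0) collection (I0 = CLOSURE({[D' → . D]}), then GOTO on every symbol after a dot until no new states appear). It has 16 states:
  I0: { [B → . B n y], [B → . B y D], [B → . n n y], [B → . y y], [D → . B n x], [D → . y B], [D' → . D] }  — shift
  I1: { [B → B . n y], [B → B . y D], [D → B . n x] }  — shift
  I2: { [D' → D .] }  — accept
  I3: { [B → n . n y] }  — shift
  I4: { [B → . B n y], [B → . B y D], [B → . n n y], [B → . y y], [B → y . y], [D → y . B] }  — shift
  I5: { [B → B . n y], [B → B . y D], [D → y B .] }  — shift, reduce
  I6: { [B → y . y], [B → y y .] }  — shift, reduce
  I7: { [B → y y .] }  — reduce
  I8: { [B → B n . y] }  — shift
  I9: { [B → . B n y], [B → . B y D], [B → . n n y], [B → . y y], [B → B y . D], [D → . B n x], [D → . y B] }  — shift
  I10: { [B → B y D .] }  — reduce
  I11: { [B → B n y .] }  — reduce
  I12: { [B → n n . y] }  — shift
  I13: { [B → n n y .] }  — reduce
  I14: { [B → B n . y], [D → B n . x] }  — shift
  I15: { [D → B n x .] }  — reduce

Conflict in state I5:
  Shift-reduce conflict between [D → y B .] and [B → B . n y]
So the grammar is NOT LR(0).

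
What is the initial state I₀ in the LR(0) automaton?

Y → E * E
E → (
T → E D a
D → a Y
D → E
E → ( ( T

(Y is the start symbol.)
First, augment the grammar with Y' → Y
I₀ = CLOSURE({ [Y' → . Y] }):
  [Y' → . Y] has the dot before Y: add [Y → . E * E]
  [Y → . E * E] has the dot before E: add [E → . (], [E → . ( ( T]
No further items can be added.

I₀ = { [E → . ( ( T], [E → . (], [Y → . E * E], [Y' → . Y] }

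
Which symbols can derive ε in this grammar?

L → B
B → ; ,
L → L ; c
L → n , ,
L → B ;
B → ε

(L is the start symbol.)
A non-terminal is nullable if it can derive ε (the empty string): either it has an ε-production, or it has a production whose right-hand side consists entirely of nullable non-terminals.

ε-productions: B → ε
So B is immediately nullable.
L → B: every symbol on the right is nullable, so L is nullable too.
Every non-terminal is now nullable.
Nullable = { 'B', 'L' }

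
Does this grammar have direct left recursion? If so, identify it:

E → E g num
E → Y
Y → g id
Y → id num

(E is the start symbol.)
Yes, E is left-recursive

Direct left recursion occurs when N → N α for some non-terminal N (the right-hand side begins with the left-hand side itself).

E → E g num: LEFT RECURSIVE (starts with E)
E → Y: starts with Y
Y → g id: starts with g
Y → id num: starts with id

The grammar has direct left recursion on: E.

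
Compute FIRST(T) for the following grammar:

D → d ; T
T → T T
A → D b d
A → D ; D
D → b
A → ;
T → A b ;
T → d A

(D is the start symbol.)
To compute FIRST(T), examine every production with T on the left-hand side, reading each right-hand side left to right until a non-nullable symbol is reached.

FIRST sets of the other non-terminals involved (by the same procedure, iterated to a fixed point):
  FIRST(A) = { ';', 'b', 'd' }

From T → T T:
  - T is the symbol being defined: contributes nothing new
    T is not nullable, so stop
From T → A b ;:
  - A is a non-terminal: add FIRST(A) \ {ε} = { ';', 'b', 'd' }
    A is not nullable, so stop
From T → d A:
  - d is a terminal: add 'd' and stop

Collecting: FIRST(T) = { ';', 'b', 'd' }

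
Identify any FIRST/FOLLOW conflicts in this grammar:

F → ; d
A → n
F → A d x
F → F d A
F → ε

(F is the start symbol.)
A FIRST/FOLLOW conflict occurs when a non-terminal N has a nullable alternative N → β (β ⇒* ε) and another alternative N → α with FIRST(α) ∩ FOLLOW(N) ≠ ∅: on such a lookahead the parser cannot decide between expanding α and letting N vanish via β.

Nullable non-terminals: F.
FIRST sets used below: FIRST(A) = { 'n' }, FIRST(F) = { ';', 'd', 'n', ε }

F: nullable alternative(s) F → ε; FOLLOW(F) = { $, 'd' }
  F → ; d: FIRST \ {ε} = { ';' } — disjoint from FOLLOW(F)
  F → A d x: FIRST \ {ε} = { 'n' } — disjoint from FOLLOW(F)
  F → F d A: FIRST \ {ε} = { ';', 'd', 'n' } — overlaps FOLLOW(F) on { 'd' }: CONFLICT
  F → ε: FIRST \ {ε} = { } — this is the only nullable alternative, skip

A has no nullable alternative, so no FIRST/FOLLOW check is needed there.

So the grammar has 1 FIRST/FOLLOW conflict (marked CONFLICT above).

Answer: Yes. F → F d A with FOLLOW(F) on { 'd' }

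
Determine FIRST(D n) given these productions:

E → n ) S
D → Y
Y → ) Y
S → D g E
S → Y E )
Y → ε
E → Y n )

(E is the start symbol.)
{ ')', 'n' }

FIRST sets of the non-terminals involved (from the grammar, by fixed-point iteration):
  FIRST(D) = { ')', ε }

To compute FIRST(D n), process the symbols left to right:
Symbol D is a non-terminal. Add FIRST(D) \ {ε} = { ')' }
D is nullable (ε ∈ FIRST(D)), continue to the next symbol.
Symbol n is a terminal. Add 'n' and stop.
FIRST(D n) = { ')', 'n' }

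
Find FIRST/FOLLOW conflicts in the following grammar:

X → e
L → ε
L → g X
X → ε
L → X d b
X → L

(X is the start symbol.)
A FIRST/FOLLOW conflict occurs when a non-terminal N has a nullable alternative N → β (β ⇒* ε) and another alternative N → α with FIRST(α) ∩ FOLLOW(N) ≠ ∅: on such a lookahead the parser cannot decide between expanding α and letting N vanish via β.

Nullable non-terminals: L, X.
FIRST sets used below: FIRST(X) = { 'd', 'e', 'g', ε }, FIRST(L) = { 'd', 'e', 'g', ε }

L: nullable alternative(s) L → ε; FOLLOW(L) = { $, 'd' }
  L → ε: FIRST \ {ε} = { } — this is the only nullable alternative, skip
  L → g X: FIRST \ {ε} = { 'g' } — disjoint from FOLLOW(L)
  L → X d b: FIRST \ {ε} = { 'd', 'e', 'g' } — overlaps FOLLOW(L) on { 'd' }: CONFLICT

X: nullable alternative(s) X → ε, X → L; FOLLOW(X) = { $, 'd' }
  X → e: FIRST \ {ε} = { 'e' } — disjoint from FOLLOW(X)
  X → ε: FIRST \ {ε} = { } — disjoint from FOLLOW(X)
  X → L: FIRST \ {ε} = { 'd', 'e', 'g' } — overlaps FOLLOW(X) on { 'd' }: CONFLICT

So the grammar has 2 FIRST/FOLLOW conflicts (marked CONFLICT above).

Answer: Yes. X → L with FOLLOW(X) on { 'd' }; L → X d b with FOLLOW(L) on { 'd' }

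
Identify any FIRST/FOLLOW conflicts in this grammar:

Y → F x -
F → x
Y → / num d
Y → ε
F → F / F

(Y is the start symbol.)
No FIRST/FOLLOW conflicts.

A FIRST/FOLLOW conflict occurs when a non-terminal N has a nullable alternative N → β (β ⇒* ε) and another alternative N → α with FIRST(α) ∩ FOLLOW(N) ≠ ∅: on such a lookahead the parser cannot decide between expanding α and letting N vanish via β.

Nullable non-terminals: Y.
FIRST sets used below: FIRST(F) = { 'x' }

Y: nullable alternative(s) Y → ε; FOLLOW(Y) = { $ }
  Y → F x -: FIRST \ {ε} = { 'x' } — disjoint from FOLLOW(Y)
  Y → / num d: FIRST \ {ε} = { '/' } — disjoint from FOLLOW(Y)
  Y → ε: FIRST \ {ε} = { } — this is the only nullable alternative, skip

F has no nullable alternative, so no FIRST/FOLLOW check is needed there.

No FIRST/FOLLOW conflicts found.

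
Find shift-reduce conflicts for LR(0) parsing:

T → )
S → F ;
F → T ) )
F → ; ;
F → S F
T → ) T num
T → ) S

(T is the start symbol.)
Augment with T' → T and build the canonical LR(0) collection (I0 = CLOSURE({[T' → . T]}), then GOTO on every symbol after a dot until no new states appear). It has 15 states:
  I0: { [T → . ) S], [T → . ) T num], [T → . )], [T' → . T] }  — shift
  I1: { [F → . ; ;], [F → . S F], [F → . T ) )], [S → . F ;], [T → ) . S], [T → ) . T num], [T → ) .], [T → . ) S], [T → . ) T num], [T → . )] }  — shift, reduce
  I2: { [T' → T .] }  — accept
  I3: { [F → ; . ;] }  — shift
  I4: { [S → F . ;] }  — shift
  I5: { [F → . ; ;], [F → . S F], [F → . T ) )], [F → S . F], [S → . F ;], [T → ) S .], [T → . ) S], [T → . ) T num], [T → . )] }  — shift, reduce
  I6: { [F → T . ) )], [T → ) T . num] }  — shift
  I7: { [F → T ) . )] }  — shift
  I8: { [T → ) T num .] }  — reduce
  I9: { [F → T ) ) .] }  — reduce
  I10: { [F → S F .], [S → F . ;] }  — shift, reduce
  I11: { [F → . ; ;], [F → . S F], [F → . T ) )], [F → S . F], [S → . F ;], [T → . ) S], [T → . ) T num], [T → . )] }  — shift
  I12: { [F → T . ) )] }  — shift
  I13: { [S → F ; .] }  — reduce
  I14: { [F → ; ; .] }  — reduce

I1 contains reduce item [T → ) .] and shift items [F → . ; ;], [T → . )], [T → . ) S], [T → . ) T num] — shift-reduce conflict.
I5 contains reduce item [T → ) S .] and shift items [F → . ; ;], [T → . )], [T → . ) S], [T → . ) T num] — shift-reduce conflict.
I10 contains reduce item [F → S F .] and shift item [S → F . ;] — shift-reduce conflict.

Answer: Yes — I1: [T → ) .] vs [F → . ; ;]; I5: [T → ) S .] vs [F → . ; ;]; I10: [F → S F .] vs [S → F . ;]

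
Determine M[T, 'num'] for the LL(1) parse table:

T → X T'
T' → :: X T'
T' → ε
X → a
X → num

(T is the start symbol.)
T → X T'

To find M[T, 'num'], we find productions for T where 'num' is in the predict set (PREDICT(N → α) = (FIRST(α) \ {ε}) ∪ (FOLLOW(N) if α ⇒* ε)).

Relevant sets:
  FIRST(X) = { 'a', 'num' }

T → X T': PREDICT = { 'a', 'num' }
  'num' is in predict set, so this production goes in M[T, 'num']

M[T, 'num'] = T → X T'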